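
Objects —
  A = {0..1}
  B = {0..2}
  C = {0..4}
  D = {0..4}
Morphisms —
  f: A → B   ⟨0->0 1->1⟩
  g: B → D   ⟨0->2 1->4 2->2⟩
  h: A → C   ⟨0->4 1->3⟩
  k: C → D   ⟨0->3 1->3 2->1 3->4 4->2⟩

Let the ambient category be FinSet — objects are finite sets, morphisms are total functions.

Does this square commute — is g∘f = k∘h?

Answer: COMMUTES

Trace:
Path 1 = f;g:
  0 f→0 g→2
  1 f→1 g→4
  result₁ = ⟨0->2 1->4⟩
Path 2 = h;k:
  0 h→4 k→2
  1 h→3 k→4
  result₂ = ⟨0->2 1->4⟩
Equal? YES — commutes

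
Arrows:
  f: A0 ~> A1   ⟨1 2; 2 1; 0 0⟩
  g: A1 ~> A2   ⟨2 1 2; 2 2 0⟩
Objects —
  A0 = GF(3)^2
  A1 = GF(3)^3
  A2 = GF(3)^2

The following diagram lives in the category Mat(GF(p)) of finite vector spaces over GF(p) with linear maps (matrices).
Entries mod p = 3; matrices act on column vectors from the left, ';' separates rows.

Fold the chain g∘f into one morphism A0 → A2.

  e0=[1,0] f~>[1,2,0] g~>[1,0]
  e1=[0,1] f~>[2,1,0] g~>[2,0]
result: ⟨1 2; 0 0⟩

Answer: ⟨1 2; 0 0⟩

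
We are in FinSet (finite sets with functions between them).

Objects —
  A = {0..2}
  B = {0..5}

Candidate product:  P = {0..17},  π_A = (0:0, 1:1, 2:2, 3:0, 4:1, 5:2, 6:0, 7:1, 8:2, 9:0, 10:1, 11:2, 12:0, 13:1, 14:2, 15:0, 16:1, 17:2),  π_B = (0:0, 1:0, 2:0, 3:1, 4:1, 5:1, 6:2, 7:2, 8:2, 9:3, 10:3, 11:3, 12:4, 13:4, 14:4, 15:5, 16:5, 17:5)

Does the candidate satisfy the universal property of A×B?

|A|·|B| = 3·6 = 18;  |P| = 18
Check the pairing map k ↦ (π_A(k), π_B(k)):
  0 : (0,0)
  1 : (1,0)
  2 : (2,0)
  3 : (0,1)
  4 : (1,1)
  5 : (2,1)
  6 : (0,2)
  7 : (1,2)
  8 : (2,2)
  9 : (0,3)
  10 : (1,3)
  11 : (2,3)
  12 : (0,4)
  13 : (1,4)
  14 : (2,4)
  15 : (0,5)
  16 : (1,5)
  17 : (2,5)
distinct pairs in image: 18 / 18 needed
  → bijection onto A×B; projections well-typed.

Answer: VALID PRODUCT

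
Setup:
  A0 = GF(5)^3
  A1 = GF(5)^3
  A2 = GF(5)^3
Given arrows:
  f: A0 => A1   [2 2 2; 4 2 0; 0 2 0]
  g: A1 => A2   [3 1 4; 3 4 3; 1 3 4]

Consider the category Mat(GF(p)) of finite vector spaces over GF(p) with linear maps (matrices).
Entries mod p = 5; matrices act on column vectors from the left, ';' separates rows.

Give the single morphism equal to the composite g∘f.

  e0=[1,0,0] f=>[2,4,0] g=>[0,2,4]
  e1=[0,1,0] f=>[2,2,2] g=>[1,0,1]
  e2=[0,0,1] f=>[2,0,0] g=>[1,1,2]
⟦path⟧: [0 1 1; 2 0 1; 4 1 2]

Answer: [0 1 1; 2 0 1; 4 1 2]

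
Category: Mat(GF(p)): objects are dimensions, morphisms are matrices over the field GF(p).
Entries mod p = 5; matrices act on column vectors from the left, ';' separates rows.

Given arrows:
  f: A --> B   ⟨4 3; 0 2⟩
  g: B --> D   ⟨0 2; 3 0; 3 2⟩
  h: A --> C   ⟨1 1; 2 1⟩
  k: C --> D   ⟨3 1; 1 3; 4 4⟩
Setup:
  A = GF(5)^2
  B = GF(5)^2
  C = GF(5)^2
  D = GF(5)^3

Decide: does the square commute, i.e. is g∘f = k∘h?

Answer: COMMUTES

Derivation:
Path 1 = f;g:
  e0=⟨1,0⟩ f-->⟨4,0⟩ g-->⟨0,2,2⟩
  e1=⟨0,1⟩ f-->⟨3,2⟩ g-->⟨4,4,3⟩
  ⟦path⟧₁ = ⟨0 4; 2 4; 2 3⟩
Path 2 = h;k:
  e0=⟨1,0⟩ h-->⟨1,2⟩ k-->⟨0,2,2⟩
  e1=⟨0,1⟩ h-->⟨1,1⟩ k-->⟨4,4,3⟩
  ⟦path⟧₂ = ⟨0 4; 2 4; 2 3⟩
Equal? same morphism ✓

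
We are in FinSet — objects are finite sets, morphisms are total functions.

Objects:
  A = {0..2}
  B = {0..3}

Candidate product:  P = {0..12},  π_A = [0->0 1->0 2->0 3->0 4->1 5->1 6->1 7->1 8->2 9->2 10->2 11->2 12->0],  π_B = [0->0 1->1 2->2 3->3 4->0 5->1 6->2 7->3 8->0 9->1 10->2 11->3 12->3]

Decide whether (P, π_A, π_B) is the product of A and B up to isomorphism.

|A|·|B| = 3·4 = 12;  |P| = 13
  → cardinalities differ; no bijection possible.

Answer: NOT A VALID PRODUCT — |P|=13 ≠ |A|·|B|=12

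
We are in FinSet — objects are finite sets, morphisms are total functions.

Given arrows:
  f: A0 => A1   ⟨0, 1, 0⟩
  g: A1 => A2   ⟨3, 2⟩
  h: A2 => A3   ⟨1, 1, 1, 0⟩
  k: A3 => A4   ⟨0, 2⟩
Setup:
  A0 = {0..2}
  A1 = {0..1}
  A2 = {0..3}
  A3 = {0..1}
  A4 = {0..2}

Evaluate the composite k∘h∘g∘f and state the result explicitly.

Answer: ⟨0, 2, 0⟩

Derivation:
  0 f=>0 g=>3 h=>0 k=>0
  1 f=>1 g=>2 h=>1 k=>2
  2 f=>0 g=>3 h=>0 k=>0
result: ⟨0, 2, 0⟩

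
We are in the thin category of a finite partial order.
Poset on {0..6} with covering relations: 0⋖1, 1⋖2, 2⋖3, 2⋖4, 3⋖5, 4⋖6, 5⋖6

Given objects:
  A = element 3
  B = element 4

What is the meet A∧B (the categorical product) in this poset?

Answer: A∧B = 2

Work:
{x : x<=A ∧ x<=B} = {0,1,2}  (A=3, B=4)
  0 <= 2
  1 <= 2
  2 <= 2
glb = 2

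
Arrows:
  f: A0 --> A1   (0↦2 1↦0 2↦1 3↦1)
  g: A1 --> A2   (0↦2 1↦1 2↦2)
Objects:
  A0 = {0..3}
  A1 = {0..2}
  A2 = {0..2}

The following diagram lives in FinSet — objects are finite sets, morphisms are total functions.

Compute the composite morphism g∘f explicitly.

  0 f-->2 g-->2
  1 f-->0 g-->2
  2 f-->1 g-->1
  3 f-->1 g-->1
composite: (0↦2 1↦2 2↦1 3↦1)

Answer: (0↦2 1↦2 2↦1 3↦1)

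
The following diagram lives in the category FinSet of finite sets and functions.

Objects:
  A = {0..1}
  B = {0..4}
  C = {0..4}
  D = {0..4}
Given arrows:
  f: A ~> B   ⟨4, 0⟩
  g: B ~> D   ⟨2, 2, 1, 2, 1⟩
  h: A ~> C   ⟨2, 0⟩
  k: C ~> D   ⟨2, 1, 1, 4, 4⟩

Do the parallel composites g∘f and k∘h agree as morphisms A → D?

Path 1 = f;g:
  0 f~>4 g~>1
  1 f~>0 g~>2
  composite₁ = ⟨1, 2⟩
Path 2 = h;k:
  0 h~>2 k~>1
  1 h~>0 k~>2
  composite₂ = ⟨1, 2⟩
Equal? YES — commutes

Answer: COMMUTES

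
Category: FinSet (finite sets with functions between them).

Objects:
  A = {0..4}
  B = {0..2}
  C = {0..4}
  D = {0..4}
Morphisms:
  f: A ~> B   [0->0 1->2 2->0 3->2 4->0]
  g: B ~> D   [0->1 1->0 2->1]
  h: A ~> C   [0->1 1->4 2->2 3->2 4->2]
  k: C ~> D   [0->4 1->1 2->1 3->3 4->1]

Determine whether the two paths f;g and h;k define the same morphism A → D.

Along f;g (path 1):
  0 f~>0 g~>1
  1 f~>2 g~>1
  2 f~>0 g~>1
  3 f~>2 g~>1
  4 f~>0 g~>1
  ⟦path⟧₁ = [0->1 1->1 2->1 3->1 4->1]
Along h;k (path 2):
  0 h~>1 k~>1
  1 h~>4 k~>1
  2 h~>2 k~>1
  3 h~>2 k~>1
  4 h~>2 k~>1
  ⟦path⟧₂ = [0->1 1->1 2->1 3->1 4->1]
Equal? same morphism ✓

Answer: COMMUTES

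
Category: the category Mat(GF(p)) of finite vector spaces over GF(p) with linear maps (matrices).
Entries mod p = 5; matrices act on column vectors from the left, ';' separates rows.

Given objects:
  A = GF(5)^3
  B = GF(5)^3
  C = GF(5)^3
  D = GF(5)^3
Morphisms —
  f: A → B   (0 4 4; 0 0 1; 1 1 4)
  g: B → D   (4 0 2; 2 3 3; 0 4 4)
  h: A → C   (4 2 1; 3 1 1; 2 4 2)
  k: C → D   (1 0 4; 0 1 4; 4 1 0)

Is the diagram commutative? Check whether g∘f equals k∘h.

Answer: DOES NOT COMMUTE

Derivation:
Path 1 = f;g:
  e0=[1,0,0] f→[0,0,1] g→[2,3,4]
  e1=[0,1,0] f→[4,0,1] g→[3,1,4]
  e2=[0,0,1] f→[4,1,4] g→[4,3,0]
  composite₁ = (2 3 4; 3 1 3; 4 4 0)
Path 2 = h;k:
  e0=[1,0,0] h→[4,3,2] k→[2,1,4]
  e1=[0,1,0] h→[2,1,4] k→[3,2,4]
  e2=[0,0,1] h→[1,1,2] k→[4,4,0]
  composite₂ = (2 3 4; 1 2 4; 4 4 0)
Equal? differ; not commutative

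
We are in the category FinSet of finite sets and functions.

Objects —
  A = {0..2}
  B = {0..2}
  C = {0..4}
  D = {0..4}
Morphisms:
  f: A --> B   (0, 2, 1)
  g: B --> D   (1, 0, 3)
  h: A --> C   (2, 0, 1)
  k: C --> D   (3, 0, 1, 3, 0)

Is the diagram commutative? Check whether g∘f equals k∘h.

1) trace f;g:
  0 f-->0 g-->1
  1 f-->2 g-->3
  2 f-->1 g-->0
  result₁ = (1, 3, 0)
2) trace h;k:
  0 h-->2 k-->1
  1 h-->0 k-->3
  2 h-->1 k-->0
  result₂ = (1, 3, 0)
Equal? YES — commutes

Answer: COMMUTES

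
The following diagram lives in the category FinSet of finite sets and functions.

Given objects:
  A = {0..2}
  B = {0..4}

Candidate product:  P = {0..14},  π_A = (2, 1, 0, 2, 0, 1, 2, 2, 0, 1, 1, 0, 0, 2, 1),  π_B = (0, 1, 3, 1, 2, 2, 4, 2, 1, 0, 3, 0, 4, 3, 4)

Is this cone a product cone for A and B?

Answer: VALID PRODUCT

Work:
|A|·|B| = 3·5 = 15;  |P| = 15
Check the pairing map k ↦ (π_A(k), π_B(k)):
  0 : (2,0)
  1 : (1,1)
  2 : (0,3)
  3 : (2,1)
  4 : (0,2)
  5 : (1,2)
  6 : (2,4)
  7 : (2,2)
  8 : (0,1)
  9 : (1,0)
  10 : (1,3)
  11 : (0,0)
  12 : (0,4)
  13 : (2,3)
  14 : (1,4)
distinct pairs in image: 15 / 15 needed
  → bijection onto A×B; projections well-typed.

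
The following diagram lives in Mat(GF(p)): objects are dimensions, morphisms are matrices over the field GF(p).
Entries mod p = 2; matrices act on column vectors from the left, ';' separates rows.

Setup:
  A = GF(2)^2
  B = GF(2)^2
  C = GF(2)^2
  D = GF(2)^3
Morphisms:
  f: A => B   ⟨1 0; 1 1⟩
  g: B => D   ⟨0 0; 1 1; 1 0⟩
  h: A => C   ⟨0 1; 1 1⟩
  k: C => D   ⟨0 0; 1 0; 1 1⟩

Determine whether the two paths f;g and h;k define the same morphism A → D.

Answer: COMMUTES

Trace:
Path 1 = f;g:
  e0=(1,0) f=>(1,1) g=>(0,0,1)
  e1=(0,1) f=>(0,1) g=>(0,1,0)
  result₁ = ⟨0 0; 0 1; 1 0⟩
Path 2 = h;k:
  e0=(1,0) h=>(0,1) k=>(0,0,1)
  e1=(0,1) h=>(1,1) k=>(0,1,0)
  result₂ = ⟨0 0; 0 1; 1 0⟩
Equal? same morphism ✓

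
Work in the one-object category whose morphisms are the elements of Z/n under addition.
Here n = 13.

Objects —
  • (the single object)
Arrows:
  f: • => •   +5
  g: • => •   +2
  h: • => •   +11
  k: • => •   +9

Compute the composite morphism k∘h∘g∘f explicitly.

Answer: +1

Derivation:
  0 +5≡5 +2≡7 +11≡5 +9≡1  (mod 13)
result: +1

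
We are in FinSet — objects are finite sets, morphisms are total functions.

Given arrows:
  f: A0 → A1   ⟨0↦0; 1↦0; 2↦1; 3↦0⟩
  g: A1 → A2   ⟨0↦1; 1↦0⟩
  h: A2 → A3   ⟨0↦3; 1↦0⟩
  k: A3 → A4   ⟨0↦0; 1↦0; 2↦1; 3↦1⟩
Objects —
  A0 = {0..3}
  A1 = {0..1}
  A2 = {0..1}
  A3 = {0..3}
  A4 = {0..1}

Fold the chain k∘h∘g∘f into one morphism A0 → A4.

  0 f→0 g→1 h→0 k→0
  1 f→0 g→1 h→0 k→0
  2 f→1 g→0 h→3 k→1
  3 f→0 g→1 h→0 k→0
composite: ⟨0↦0; 1↦0; 2↦1; 3↦0⟩

Answer: ⟨0↦0; 1↦0; 2↦1; 3↦0⟩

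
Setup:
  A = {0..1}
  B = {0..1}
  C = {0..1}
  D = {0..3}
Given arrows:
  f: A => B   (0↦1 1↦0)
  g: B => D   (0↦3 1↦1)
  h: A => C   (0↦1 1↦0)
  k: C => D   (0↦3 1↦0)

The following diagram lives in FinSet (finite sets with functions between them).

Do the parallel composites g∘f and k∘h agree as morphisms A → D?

Along f;g (path 1):
  0 f=>1 g=>1
  1 f=>0 g=>3
  composite₁ = (0↦1 1↦3)
Along h;k (path 2):
  0 h=>1 k=>0
  1 h=>0 k=>3
  composite₂ = (0↦0 1↦3)
Equal? differ; not commutative

Answer: DOES NOT COMMUTE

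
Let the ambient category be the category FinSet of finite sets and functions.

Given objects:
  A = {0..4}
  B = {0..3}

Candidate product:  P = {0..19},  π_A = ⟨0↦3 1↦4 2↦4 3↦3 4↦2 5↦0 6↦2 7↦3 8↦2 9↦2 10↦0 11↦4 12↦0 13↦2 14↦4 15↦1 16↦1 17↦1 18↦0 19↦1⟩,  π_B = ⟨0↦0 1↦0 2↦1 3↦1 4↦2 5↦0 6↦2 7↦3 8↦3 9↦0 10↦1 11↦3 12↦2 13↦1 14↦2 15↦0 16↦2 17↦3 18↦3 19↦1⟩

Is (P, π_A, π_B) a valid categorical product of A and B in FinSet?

Answer: NOT A VALID PRODUCT — duplicate pair at indices 4,6

Derivation:
|A|·|B| = 5·4 = 20;  |P| = 20
Check the pairing map k ↦ (π_A(k), π_B(k)):
  0 ↦ (3,0)
  1 ↦ (4,0)
  2 ↦ (4,1)
  3 ↦ (3,1)
  4 ↦ (2,2)
  5 ↦ (0,0)
  6 ↦ (2,2)  ✗ repeats pair of k=4
  7 ↦ (3,3)
  8 ↦ (2,3)
  9 ↦ (2,0)
  10 ↦ (0,1)
  11 ↦ (4,3)
  12 ↦ (0,2)
  13 ↦ (2,1)
  14 ↦ (4,2)
  15 ↦ (1,0)
  16 ↦ (1,2)
  17 ↦ (1,3)
  18 ↦ (0,3)
  19 ↦ (1,1)
distinct pairs in image: 19 / 20 needed
  → (2,2) hit at k=4 and k=6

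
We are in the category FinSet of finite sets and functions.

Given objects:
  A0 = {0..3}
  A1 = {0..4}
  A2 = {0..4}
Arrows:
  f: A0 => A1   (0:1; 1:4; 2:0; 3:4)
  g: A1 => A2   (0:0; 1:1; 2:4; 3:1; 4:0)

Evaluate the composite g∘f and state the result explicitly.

Answer: (0:1; 1:0; 2:0; 3:0)

Work:
  0 f=>1 g=>1
  1 f=>4 g=>0
  2 f=>0 g=>0
  3 f=>4 g=>0
result: (0:1; 1:0; 2:0; 3:0)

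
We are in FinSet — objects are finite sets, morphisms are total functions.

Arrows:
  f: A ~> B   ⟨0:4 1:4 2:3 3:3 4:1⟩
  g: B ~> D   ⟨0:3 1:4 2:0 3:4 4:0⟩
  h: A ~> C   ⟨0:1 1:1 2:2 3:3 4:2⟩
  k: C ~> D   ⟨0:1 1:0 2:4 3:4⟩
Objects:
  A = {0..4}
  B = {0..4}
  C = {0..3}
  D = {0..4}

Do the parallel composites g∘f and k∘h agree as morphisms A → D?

1) trace f;g:
  0 f~>4 g~>0
  1 f~>4 g~>0
  2 f~>3 g~>4
  3 f~>3 g~>4
  4 f~>1 g~>4
  composite₁ = ⟨0:0 1:0 2:4 3:4 4:4⟩
2) trace h;k:
  0 h~>1 k~>0
  1 h~>1 k~>0
  2 h~>2 k~>4
  3 h~>3 k~>4
  4 h~>2 k~>4
  composite₂ = ⟨0:0 1:0 2:4 3:4 4:4⟩
Equal? same morphism ✓

Answer: COMMUTES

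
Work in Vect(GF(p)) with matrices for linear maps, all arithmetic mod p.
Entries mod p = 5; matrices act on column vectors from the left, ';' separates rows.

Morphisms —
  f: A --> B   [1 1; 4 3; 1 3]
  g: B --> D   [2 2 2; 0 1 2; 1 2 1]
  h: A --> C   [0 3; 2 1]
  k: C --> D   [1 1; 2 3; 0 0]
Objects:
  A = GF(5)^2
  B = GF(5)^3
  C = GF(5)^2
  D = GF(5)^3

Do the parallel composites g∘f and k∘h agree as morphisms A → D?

Answer: COMMUTES

Work:
1) trace f;g:
  e0=(1,0) f-->(1,4,1) g-->(2,1,0)
  e1=(0,1) f-->(1,3,3) g-->(4,4,0)
  composite₁ = [2 4; 1 4; 0 0]
2) trace h;k:
  e0=(1,0) h-->(0,2) k-->(2,1,0)
  e1=(0,1) h-->(3,1) k-->(4,4,0)
  composite₂ = [2 4; 1 4; 0 0]
Equal? same morphism ✓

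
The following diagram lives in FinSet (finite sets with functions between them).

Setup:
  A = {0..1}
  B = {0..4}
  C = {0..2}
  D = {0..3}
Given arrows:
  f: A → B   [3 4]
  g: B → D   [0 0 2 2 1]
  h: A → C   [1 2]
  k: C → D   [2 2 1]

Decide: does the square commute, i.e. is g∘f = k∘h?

Answer: COMMUTES

Trace:
Along f;g (path 1):
  0 f→3 g→2
  1 f→4 g→1
  result₁ = [2 1]
Along h;k (path 2):
  0 h→1 k→2
  1 h→2 k→1
  result₂ = [2 1]
Equal? equal; square commutes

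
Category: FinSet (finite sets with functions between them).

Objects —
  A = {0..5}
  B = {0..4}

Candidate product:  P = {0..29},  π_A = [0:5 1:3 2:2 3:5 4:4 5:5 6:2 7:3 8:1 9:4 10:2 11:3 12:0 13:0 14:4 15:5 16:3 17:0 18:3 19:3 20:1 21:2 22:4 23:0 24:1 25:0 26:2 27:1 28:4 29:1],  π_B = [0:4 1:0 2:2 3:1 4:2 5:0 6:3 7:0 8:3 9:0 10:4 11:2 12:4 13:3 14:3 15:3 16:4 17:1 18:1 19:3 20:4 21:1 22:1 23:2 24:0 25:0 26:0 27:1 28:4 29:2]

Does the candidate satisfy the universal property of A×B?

|A|·|B| = 6·5 = 30;  |P| = 30
Check the pairing map k ↦ (π_A(k), π_B(k)):
  0 : (5,4)
  1 : (3,0)
  2 : (2,2)
  3 : (5,1)
  4 : (4,2)
  5 : (5,0)
  6 : (2,3)
  7 : (3,0)  ✗ repeats pair of k=1
  8 : (1,3)
  9 : (4,0)
  10 : (2,4)
  11 : (3,2)
  12 : (0,4)
  13 : (0,3)
  14 : (4,3)
  15 : (5,3)
  16 : (3,4)
  17 : (0,1)
  18 : (3,1)
  19 : (3,3)
  20 : (1,4)
  21 : (2,1)
  22 : (4,1)
  23 : (0,2)
  24 : (1,0)
  25 : (0,0)
  26 : (2,0)
  27 : (1,1)
  28 : (4,4)
  29 : (1,2)
distinct pairs in image: 29 / 30 needed
  → (3,0) hit at k=1 and k=7

Answer: NOT A VALID PRODUCT — duplicate pair at indices 1,7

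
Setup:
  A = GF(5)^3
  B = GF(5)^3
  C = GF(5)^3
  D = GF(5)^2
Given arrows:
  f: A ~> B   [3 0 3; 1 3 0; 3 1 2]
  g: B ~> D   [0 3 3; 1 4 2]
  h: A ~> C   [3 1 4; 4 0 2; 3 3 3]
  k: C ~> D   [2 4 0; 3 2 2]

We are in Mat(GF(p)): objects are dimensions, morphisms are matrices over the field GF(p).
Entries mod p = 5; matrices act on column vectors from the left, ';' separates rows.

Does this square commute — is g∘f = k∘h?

Along f;g (path 1):
  e0=⟨1,0,0⟩ f~>⟨3,1,3⟩ g~>⟨2,3⟩
  e1=⟨0,1,0⟩ f~>⟨0,3,1⟩ g~>⟨2,4⟩
  e2=⟨0,0,1⟩ f~>⟨3,0,2⟩ g~>⟨1,2⟩
  composite₁ = [2 2 1; 3 4 2]
Along h;k (path 2):
  e0=⟨1,0,0⟩ h~>⟨3,4,3⟩ k~>⟨2,3⟩
  e1=⟨0,1,0⟩ h~>⟨1,0,3⟩ k~>⟨2,4⟩
  e2=⟨0,0,1⟩ h~>⟨4,2,3⟩ k~>⟨1,2⟩
  composite₂ = [2 2 1; 3 4 2]
Equal? same morphism ✓

Answer: COMMUTES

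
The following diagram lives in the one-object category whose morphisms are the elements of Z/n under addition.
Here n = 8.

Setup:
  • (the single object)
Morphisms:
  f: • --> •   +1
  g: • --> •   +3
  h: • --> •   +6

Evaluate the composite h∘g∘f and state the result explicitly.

Answer: +2

Trace:
  0 +1≡1 +3≡4 +6≡2  (mod 8)
result: +2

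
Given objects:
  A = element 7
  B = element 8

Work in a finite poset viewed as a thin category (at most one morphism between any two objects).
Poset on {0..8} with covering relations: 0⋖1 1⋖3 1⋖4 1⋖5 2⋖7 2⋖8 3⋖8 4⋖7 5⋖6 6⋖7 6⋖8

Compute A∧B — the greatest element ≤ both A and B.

Common predecessors of 7,8: {0,1,2,5,6}
  maximal lower bounds 2 and 6 are incomparable: neither 2<=6 nor 6<=2
→ no greatest lower bound exists

Answer: NO MEET EXISTS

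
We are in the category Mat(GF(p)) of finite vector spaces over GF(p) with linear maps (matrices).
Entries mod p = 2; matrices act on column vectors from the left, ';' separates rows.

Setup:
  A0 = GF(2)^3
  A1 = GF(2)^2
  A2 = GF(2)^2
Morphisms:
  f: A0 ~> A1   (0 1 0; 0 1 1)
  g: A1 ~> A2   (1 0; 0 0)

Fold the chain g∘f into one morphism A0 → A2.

Answer: (0 1 0; 0 0 0)

Work:
  e0=(1,0,0) f~>(0,0) g~>(0,0)
  e1=(0,1,0) f~>(1,1) g~>(1,0)
  e2=(0,0,1) f~>(0,1) g~>(0,0)
result: (0 1 0; 0 0 0)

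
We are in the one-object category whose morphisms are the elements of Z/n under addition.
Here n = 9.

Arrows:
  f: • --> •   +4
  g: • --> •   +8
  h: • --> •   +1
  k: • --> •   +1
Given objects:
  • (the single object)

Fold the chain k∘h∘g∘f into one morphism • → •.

  0 +4≡4 +8≡3 +1≡4 +1≡5  (mod 9)
result: +5

Answer: +5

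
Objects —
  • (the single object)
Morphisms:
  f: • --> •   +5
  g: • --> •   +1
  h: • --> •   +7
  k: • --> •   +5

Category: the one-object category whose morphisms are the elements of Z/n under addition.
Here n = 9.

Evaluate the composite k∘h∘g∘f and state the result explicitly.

Answer: +0

Derivation:
  0 +5≡5 +1≡6 +7≡4 +5≡0  (mod 9)
composite: +0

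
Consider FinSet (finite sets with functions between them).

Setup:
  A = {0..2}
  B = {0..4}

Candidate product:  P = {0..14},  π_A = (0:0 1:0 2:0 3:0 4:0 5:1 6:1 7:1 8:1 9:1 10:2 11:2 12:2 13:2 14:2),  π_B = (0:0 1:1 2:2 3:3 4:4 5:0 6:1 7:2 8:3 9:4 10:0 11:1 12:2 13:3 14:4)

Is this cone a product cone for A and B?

Answer: VALID PRODUCT

Derivation:
|A|·|B| = 3·5 = 15;  |P| = 15
Check the pairing map k ↦ (π_A(k), π_B(k)):
  0 : (0,0)
  1 : (0,1)
  2 : (0,2)
  3 : (0,3)
  4 : (0,4)
  5 : (1,0)
  6 : (1,1)
  7 : (1,2)
  8 : (1,3)
  9 : (1,4)
  10 : (2,0)
  11 : (2,1)
  12 : (2,2)
  13 : (2,3)
  14 : (2,4)
distinct pairs in image: 15 / 15 needed
  → bijection onto A×B; projections well-typed.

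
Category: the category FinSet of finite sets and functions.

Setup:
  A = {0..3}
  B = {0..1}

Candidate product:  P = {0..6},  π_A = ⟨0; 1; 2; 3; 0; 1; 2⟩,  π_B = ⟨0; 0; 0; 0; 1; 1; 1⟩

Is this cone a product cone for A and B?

Answer: NOT A VALID PRODUCT — |P|=7 ≠ |A|·|B|=8

Work:
|A|·|B| = 4·2 = 8;  |P| = 7
  → cardinalities differ; no bijection possible.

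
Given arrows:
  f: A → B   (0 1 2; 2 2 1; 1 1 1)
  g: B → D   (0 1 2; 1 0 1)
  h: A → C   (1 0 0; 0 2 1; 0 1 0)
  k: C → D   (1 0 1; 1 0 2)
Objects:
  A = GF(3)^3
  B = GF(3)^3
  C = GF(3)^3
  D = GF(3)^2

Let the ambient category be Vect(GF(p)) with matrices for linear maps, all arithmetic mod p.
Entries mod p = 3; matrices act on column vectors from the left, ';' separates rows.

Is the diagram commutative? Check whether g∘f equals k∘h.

Path 1 = f;g:
  e0=(1,0,0) f→(0,2,1) g→(1,1)
  e1=(0,1,0) f→(1,2,1) g→(1,2)
  e2=(0,0,1) f→(2,1,1) g→(0,0)
  ⟦path⟧₁ = (1 1 0; 1 2 0)
Path 2 = h;k:
  e0=(1,0,0) h→(1,0,0) k→(1,1)
  e1=(0,1,0) h→(0,2,1) k→(1,2)
  e2=(0,0,1) h→(0,1,0) k→(0,0)
  ⟦path⟧₂ = (1 1 0; 1 2 0)
Equal? YES — commutes

Answer: COMMUTES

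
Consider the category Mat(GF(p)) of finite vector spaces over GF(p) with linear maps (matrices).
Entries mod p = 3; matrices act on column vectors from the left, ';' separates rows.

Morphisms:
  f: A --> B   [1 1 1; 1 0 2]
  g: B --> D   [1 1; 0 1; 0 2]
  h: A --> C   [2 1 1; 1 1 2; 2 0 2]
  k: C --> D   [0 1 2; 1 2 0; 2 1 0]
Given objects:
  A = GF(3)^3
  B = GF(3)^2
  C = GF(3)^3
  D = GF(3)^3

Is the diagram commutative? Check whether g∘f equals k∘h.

Along f;g (path 1):
  e0=[1,0,0] f-->[1,1] g-->[2,1,2]
  e1=[0,1,0] f-->[1,0] g-->[1,0,0]
  e2=[0,0,1] f-->[1,2] g-->[0,2,1]
  result₁ = [2 1 0; 1 0 2; 2 0 1]
Along h;k (path 2):
  e0=[1,0,0] h-->[2,1,2] k-->[2,1,2]
  e1=[0,1,0] h-->[1,1,0] k-->[1,0,0]
  e2=[0,0,1] h-->[1,2,2] k-->[0,2,1]
  result₂ = [2 1 0; 1 0 2; 2 0 1]
Equal? same morphism ✓

Answer: COMMUTES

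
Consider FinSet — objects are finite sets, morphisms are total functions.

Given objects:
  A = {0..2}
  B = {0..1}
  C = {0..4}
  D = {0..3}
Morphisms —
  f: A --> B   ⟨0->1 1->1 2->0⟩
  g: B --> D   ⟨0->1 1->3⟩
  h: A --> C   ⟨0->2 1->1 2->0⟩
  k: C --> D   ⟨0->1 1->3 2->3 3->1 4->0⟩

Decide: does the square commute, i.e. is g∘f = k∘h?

Answer: COMMUTES

Trace:
Along f;g (path 1):
  0 f-->1 g-->3
  1 f-->1 g-->3
  2 f-->0 g-->1
  composite₁ = ⟨0->3 1->3 2->1⟩
Along h;k (path 2):
  0 h-->2 k-->3
  1 h-->1 k-->3
  2 h-->0 k-->1
  composite₂ = ⟨0->3 1->3 2->1⟩
Equal? YES — commutes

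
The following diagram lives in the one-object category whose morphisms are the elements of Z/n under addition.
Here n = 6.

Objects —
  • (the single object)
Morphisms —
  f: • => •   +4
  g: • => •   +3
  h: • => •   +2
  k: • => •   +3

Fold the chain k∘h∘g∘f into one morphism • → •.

Answer: +0

Derivation:
  0 +4≡4 +3≡1 +2≡3 +3≡0  (mod 6)
result: +0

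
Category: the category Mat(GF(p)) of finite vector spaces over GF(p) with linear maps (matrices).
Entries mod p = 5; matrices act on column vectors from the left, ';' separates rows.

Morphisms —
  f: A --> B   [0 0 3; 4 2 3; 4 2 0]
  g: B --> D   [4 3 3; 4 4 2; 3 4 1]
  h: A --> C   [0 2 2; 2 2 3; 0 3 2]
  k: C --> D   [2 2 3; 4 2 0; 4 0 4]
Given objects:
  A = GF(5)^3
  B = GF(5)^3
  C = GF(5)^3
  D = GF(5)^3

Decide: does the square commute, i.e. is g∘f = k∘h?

Answer: COMMUTES

Trace:
1) trace f;g:
  e0=(1,0,0) f-->(0,4,4) g-->(4,4,0)
  e1=(0,1,0) f-->(0,2,2) g-->(2,2,0)
  e2=(0,0,1) f-->(3,3,0) g-->(1,4,1)
  composite₁ = [4 2 1; 4 2 4; 0 0 1]
2) trace h;k:
  e0=(1,0,0) h-->(0,2,0) k-->(4,4,0)
  e1=(0,1,0) h-->(2,2,3) k-->(2,2,0)
  e2=(0,0,1) h-->(2,3,2) k-->(1,4,1)
  composite₂ = [4 2 1; 4 2 4; 0 0 1]
Equal? equal; square commutes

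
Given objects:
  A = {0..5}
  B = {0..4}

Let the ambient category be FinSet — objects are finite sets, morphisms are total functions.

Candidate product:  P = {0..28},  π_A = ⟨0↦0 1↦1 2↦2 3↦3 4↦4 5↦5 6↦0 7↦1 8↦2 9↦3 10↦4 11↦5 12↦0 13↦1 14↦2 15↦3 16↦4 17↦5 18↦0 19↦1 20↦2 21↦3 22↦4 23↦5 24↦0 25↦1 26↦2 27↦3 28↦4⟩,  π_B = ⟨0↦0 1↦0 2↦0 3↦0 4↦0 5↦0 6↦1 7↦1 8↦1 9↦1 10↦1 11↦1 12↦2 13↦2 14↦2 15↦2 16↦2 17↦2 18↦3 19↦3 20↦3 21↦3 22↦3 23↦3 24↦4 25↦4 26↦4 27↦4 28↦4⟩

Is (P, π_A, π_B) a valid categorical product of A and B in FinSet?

|A|·|B| = 6·5 = 30;  |P| = 29
  → cardinalities differ; no bijection possible.

Answer: NOT A VALID PRODUCT — |P|=29 ≠ |A|·|B|=30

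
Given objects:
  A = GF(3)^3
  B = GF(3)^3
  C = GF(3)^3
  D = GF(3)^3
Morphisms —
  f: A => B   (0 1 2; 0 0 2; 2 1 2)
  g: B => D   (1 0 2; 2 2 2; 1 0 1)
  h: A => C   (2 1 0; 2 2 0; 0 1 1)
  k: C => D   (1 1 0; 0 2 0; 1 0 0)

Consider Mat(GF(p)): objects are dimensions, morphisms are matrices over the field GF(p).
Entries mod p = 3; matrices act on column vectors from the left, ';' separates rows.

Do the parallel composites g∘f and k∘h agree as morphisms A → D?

Answer: DOES NOT COMMUTE

Derivation:
1) trace f;g:
  e0=[1,0,0] f=>[0,0,2] g=>[1,1,2]
  e1=[0,1,0] f=>[1,0,1] g=>[0,1,2]
  e2=[0,0,1] f=>[2,2,2] g=>[0,0,1]
  result₁ = (1 0 0; 1 1 0; 2 2 1)
2) trace h;k:
  e0=[1,0,0] h=>[2,2,0] k=>[1,1,2]
  e1=[0,1,0] h=>[1,2,1] k=>[0,1,1]
  e2=[0,0,1] h=>[0,0,1] k=>[0,0,0]
  result₂ = (1 0 0; 1 1 0; 2 1 0)
Equal? distinct morphisms ✗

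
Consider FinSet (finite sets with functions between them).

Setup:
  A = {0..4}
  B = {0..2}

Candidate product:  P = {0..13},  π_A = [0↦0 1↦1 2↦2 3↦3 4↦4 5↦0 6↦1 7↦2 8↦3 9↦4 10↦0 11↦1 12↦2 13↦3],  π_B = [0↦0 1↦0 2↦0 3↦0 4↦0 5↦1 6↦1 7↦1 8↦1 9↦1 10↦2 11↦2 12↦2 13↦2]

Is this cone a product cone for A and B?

Answer: NOT A VALID PRODUCT — |P|=14 ≠ |A|·|B|=15

Derivation:
|A|·|B| = 5·3 = 15;  |P| = 14
  → cardinalities differ; no bijection possible.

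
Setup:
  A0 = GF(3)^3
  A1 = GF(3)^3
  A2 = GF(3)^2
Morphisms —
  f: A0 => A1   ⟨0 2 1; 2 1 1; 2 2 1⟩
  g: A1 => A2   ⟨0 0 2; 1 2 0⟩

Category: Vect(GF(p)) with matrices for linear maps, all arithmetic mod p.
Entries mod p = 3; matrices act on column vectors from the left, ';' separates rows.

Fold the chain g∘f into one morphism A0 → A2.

Answer: ⟨1 1 2; 1 1 0⟩

Trace:
  e0=(1,0,0) f=>(0,2,2) g=>(1,1)
  e1=(0,1,0) f=>(2,1,2) g=>(1,1)
  e2=(0,0,1) f=>(1,1,1) g=>(2,0)
composite: ⟨1 1 2; 1 1 0⟩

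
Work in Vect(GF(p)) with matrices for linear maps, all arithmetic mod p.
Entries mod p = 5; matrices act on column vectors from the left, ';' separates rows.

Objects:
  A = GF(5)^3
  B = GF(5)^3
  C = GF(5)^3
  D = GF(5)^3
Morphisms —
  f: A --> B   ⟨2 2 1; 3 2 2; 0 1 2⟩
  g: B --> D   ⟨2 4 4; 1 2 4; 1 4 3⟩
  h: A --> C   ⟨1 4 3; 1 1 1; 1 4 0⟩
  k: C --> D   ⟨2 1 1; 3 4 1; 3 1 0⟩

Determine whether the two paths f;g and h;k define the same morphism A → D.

Answer: DOES NOT COMMUTE

Work:
1) trace f;g:
  e0=[1,0,0] f-->[2,3,0] g-->[1,3,4]
  e1=[0,1,0] f-->[2,2,1] g-->[1,0,3]
  e2=[0,0,1] f-->[1,2,2] g-->[3,3,0]
  ⟦path⟧₁ = ⟨1 1 3; 3 0 3; 4 3 0⟩
2) trace h;k:
  e0=[1,0,0] h-->[1,1,1] k-->[4,3,4]
  e1=[0,1,0] h-->[4,1,4] k-->[3,0,3]
  e2=[0,0,1] h-->[3,1,0] k-->[2,3,0]
  ⟦path⟧₂ = ⟨4 3 2; 3 0 3; 4 3 0⟩
Equal? differ; not commutative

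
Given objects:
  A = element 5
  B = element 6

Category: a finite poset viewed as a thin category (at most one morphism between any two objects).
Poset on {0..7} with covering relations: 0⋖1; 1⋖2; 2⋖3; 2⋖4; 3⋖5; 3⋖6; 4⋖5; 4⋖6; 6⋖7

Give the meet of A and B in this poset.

Answer: NO MEET EXISTS

Trace:
Lower bounds of A=5 and B=6: {0,1,2,3,4}
  maximal lower bounds 3 and 4 are incomparable: neither 3⊑4 nor 4⊑3
→ no greatest lower bound exists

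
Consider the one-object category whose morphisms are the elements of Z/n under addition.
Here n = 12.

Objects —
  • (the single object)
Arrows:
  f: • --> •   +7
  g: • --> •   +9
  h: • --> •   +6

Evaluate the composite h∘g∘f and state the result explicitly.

  0 +7≡7 +9≡4 +6≡10  (mod 12)
result: +10

Answer: +10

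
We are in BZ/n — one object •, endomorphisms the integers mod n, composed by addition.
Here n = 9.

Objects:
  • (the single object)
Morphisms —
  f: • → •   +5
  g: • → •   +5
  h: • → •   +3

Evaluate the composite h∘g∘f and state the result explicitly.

  0 +5≡5 +5≡1 +3≡4  (mod 9)
composite: +4

Answer: +4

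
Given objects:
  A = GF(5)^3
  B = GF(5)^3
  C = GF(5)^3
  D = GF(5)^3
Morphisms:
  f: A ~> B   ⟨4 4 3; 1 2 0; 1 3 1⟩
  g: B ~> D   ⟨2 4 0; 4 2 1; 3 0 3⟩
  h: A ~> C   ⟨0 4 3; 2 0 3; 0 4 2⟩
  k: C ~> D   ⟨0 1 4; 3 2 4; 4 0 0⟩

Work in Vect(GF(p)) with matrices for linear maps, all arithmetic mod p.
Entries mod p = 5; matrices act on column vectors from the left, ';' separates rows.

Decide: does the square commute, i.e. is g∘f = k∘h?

Answer: COMMUTES

Trace:
1) trace f;g:
  e0=⟨1,0,0⟩ f~>⟨4,1,1⟩ g~>⟨2,4,0⟩
  e1=⟨0,1,0⟩ f~>⟨4,2,3⟩ g~>⟨1,3,1⟩
  e2=⟨0,0,1⟩ f~>⟨3,0,1⟩ g~>⟨1,3,2⟩
  result₁ = ⟨2 1 1; 4 3 3; 0 1 2⟩
2) trace h;k:
  e0=⟨1,0,0⟩ h~>⟨0,2,0⟩ k~>⟨2,4,0⟩
  e1=⟨0,1,0⟩ h~>⟨4,0,4⟩ k~>⟨1,3,1⟩
  e2=⟨0,0,1⟩ h~>⟨3,3,2⟩ k~>⟨1,3,2⟩
  result₂ = ⟨2 1 1; 4 3 3; 0 1 2⟩
Equal? same morphism ✓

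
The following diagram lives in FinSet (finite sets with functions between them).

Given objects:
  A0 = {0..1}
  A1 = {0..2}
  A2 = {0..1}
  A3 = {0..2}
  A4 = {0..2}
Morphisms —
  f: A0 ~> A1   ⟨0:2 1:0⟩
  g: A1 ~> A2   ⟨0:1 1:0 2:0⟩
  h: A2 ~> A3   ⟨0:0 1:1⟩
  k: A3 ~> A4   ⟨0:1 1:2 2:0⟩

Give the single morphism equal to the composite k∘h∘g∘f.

Answer: ⟨0:1 1:2⟩

Trace:
  0 f~>2 g~>0 h~>0 k~>1
  1 f~>0 g~>1 h~>1 k~>2
result: ⟨0:1 1:2⟩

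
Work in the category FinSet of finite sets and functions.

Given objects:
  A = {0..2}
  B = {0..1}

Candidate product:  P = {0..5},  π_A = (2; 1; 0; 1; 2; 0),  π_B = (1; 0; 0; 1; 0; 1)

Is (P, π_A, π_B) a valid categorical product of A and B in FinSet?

Answer: VALID PRODUCT

Work:
|A|·|B| = 3·2 = 6;  |P| = 6
Check the pairing map k ↦ (π_A(k), π_B(k)):
  0 -> (2,1)
  1 -> (1,0)
  2 -> (0,0)
  3 -> (1,1)
  4 -> (2,0)
  5 -> (0,1)
distinct pairs in image: 6 / 6 needed
  → bijection onto A×B; projections well-typed.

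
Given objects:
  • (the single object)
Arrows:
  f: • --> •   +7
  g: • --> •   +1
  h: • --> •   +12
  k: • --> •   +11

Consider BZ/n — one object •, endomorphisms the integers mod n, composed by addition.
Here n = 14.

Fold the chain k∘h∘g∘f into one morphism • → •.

  0 +7≡7 +1≡8 +12≡6 +11≡3  (mod 14)
composite: +3

Answer: +3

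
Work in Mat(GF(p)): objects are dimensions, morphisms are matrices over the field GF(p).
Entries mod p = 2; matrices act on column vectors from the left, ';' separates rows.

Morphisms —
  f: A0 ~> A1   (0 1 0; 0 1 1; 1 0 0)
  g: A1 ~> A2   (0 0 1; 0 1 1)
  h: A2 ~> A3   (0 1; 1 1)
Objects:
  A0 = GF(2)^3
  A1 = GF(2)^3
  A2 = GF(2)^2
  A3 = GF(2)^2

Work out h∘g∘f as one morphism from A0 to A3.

  e0=(1,0,0) f~>(0,0,1) g~>(1,1) h~>(1,0)
  e1=(0,1,0) f~>(1,1,0) g~>(0,1) h~>(1,1)
  e2=(0,0,1) f~>(0,1,0) g~>(0,1) h~>(1,1)
⟦path⟧: (1 1 1; 0 1 1)

Answer: (1 1 1; 0 1 1)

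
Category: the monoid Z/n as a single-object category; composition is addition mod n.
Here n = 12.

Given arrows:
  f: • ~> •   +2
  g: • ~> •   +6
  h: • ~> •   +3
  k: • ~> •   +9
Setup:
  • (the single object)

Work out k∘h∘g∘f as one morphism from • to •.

Answer: +8

Trace:
  0 +2≡2 +6≡8 +3≡11 +9≡8  (mod 12)
composite: +8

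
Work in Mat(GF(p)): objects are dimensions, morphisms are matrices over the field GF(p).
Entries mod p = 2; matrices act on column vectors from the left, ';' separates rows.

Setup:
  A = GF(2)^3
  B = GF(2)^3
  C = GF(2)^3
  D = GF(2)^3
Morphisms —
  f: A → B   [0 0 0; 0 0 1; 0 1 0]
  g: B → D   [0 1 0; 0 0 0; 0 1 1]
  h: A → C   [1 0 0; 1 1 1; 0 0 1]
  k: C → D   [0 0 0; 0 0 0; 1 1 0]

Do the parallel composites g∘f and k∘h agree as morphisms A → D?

Along f;g (path 1):
  e0=[1,0,0] f→[0,0,0] g→[0,0,0]
  e1=[0,1,0] f→[0,0,1] g→[0,0,1]
  e2=[0,0,1] f→[0,1,0] g→[1,0,1]
  ⟦path⟧₁ = [0 0 1; 0 0 0; 0 1 1]
Along h;k (path 2):
  e0=[1,0,0] h→[1,1,0] k→[0,0,0]
  e1=[0,1,0] h→[0,1,0] k→[0,0,1]
  e2=[0,0,1] h→[0,1,1] k→[0,0,1]
  ⟦path⟧₂ = [0 0 0; 0 0 0; 0 1 1]
Equal? NO — does not commute

Answer: DOES NOT COMMUTE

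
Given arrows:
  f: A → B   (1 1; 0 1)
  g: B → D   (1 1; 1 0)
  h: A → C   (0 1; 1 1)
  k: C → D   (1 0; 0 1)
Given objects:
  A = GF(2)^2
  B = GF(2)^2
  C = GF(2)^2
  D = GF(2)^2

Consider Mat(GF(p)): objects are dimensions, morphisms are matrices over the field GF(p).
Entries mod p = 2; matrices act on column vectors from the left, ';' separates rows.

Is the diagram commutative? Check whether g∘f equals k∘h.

1) trace f;g:
  e0=[1,0] f→[1,0] g→[1,1]
  e1=[0,1] f→[1,1] g→[0,1]
  ⟦path⟧₁ = (1 0; 1 1)
2) trace h;k:
  e0=[1,0] h→[0,1] k→[0,1]
  e1=[0,1] h→[1,1] k→[1,1]
  ⟦path⟧₂ = (0 1; 1 1)
Equal? distinct morphisms ✗

Answer: DOES NOT COMMUTE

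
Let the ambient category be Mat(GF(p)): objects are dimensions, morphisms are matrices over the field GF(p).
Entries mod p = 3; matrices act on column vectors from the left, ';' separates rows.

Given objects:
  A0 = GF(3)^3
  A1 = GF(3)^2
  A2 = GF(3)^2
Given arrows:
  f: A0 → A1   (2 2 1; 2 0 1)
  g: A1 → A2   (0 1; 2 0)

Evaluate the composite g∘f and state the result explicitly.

Answer: (2 0 1; 1 1 2)

Trace:
  e0=(1,0,0) f→(2,2) g→(2,1)
  e1=(0,1,0) f→(2,0) g→(0,1)
  e2=(0,0,1) f→(1,1) g→(1,2)
result: (2 0 1; 1 1 2)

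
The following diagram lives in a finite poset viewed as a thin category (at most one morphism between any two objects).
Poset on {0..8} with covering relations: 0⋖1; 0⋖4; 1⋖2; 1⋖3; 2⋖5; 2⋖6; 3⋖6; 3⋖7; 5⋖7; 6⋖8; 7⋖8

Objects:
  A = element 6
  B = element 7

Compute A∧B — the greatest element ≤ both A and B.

Common predecessors of 6,7: {0,1,2,3}
  maximal lower bounds 2 and 3 are incomparable: neither 2<=3 nor 3<=2
→ no greatest lower bound exists

Answer: NO MEET EXISTS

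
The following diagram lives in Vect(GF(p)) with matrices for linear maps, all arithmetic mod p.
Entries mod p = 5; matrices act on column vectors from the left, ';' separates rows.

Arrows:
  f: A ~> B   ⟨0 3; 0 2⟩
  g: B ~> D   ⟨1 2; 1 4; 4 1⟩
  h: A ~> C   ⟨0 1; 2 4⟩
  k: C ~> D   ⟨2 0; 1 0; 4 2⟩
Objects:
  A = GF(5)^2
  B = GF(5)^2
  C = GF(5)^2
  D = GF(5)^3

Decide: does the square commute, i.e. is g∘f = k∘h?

Answer: DOES NOT COMMUTE

Work:
Along f;g (path 1):
  e0=⟨1,0⟩ f~>⟨0,0⟩ g~>⟨0,0,0⟩
  e1=⟨0,1⟩ f~>⟨3,2⟩ g~>⟨2,1,4⟩
  ⟦path⟧₁ = ⟨0 2; 0 1; 0 4⟩
Along h;k (path 2):
  e0=⟨1,0⟩ h~>⟨0,2⟩ k~>⟨0,0,4⟩
  e1=⟨0,1⟩ h~>⟨1,4⟩ k~>⟨2,1,2⟩
  ⟦path⟧₂ = ⟨0 2; 0 1; 4 2⟩
Equal? NO — does not commute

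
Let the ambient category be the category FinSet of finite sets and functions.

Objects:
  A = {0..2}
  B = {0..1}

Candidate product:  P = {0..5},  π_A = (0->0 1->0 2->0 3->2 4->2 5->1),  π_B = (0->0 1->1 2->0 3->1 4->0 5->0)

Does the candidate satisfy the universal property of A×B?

Answer: NOT A VALID PRODUCT — duplicate pair at indices 0,2

Derivation:
|A|·|B| = 3·2 = 6;  |P| = 6
Check the pairing map k ↦ (π_A(k), π_B(k)):
  0 -> (0,0)
  1 -> (0,1)
  2 -> (0,0)  ✗ repeats pair of k=0
  3 -> (2,1)
  4 -> (2,0)
  5 -> (1,0)
distinct pairs in image: 5 / 6 needed
  → (0,0) hit at k=0 and k=2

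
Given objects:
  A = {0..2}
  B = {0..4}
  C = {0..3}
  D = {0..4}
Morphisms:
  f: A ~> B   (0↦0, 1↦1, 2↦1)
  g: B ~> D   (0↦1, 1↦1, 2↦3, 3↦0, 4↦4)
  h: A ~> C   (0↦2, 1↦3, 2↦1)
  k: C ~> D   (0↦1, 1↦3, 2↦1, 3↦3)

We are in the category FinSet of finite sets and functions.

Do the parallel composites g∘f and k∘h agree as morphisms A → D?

Answer: DOES NOT COMMUTE

Trace:
Path 1 = f;g:
  0 f~>0 g~>1
  1 f~>1 g~>1
  2 f~>1 g~>1
  composite₁ = (0↦1, 1↦1, 2↦1)
Path 2 = h;k:
  0 h~>2 k~>1
  1 h~>3 k~>3
  2 h~>1 k~>3
  composite₂ = (0↦1, 1↦3, 2↦3)
Equal? NO — does not commute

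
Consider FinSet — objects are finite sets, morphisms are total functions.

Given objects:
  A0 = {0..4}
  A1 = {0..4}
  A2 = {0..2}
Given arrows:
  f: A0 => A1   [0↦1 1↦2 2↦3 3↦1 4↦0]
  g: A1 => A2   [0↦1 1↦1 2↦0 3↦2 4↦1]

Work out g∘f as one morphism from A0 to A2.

Answer: [0↦1 1↦0 2↦2 3↦1 4↦1]

Work:
  0 f=>1 g=>1
  1 f=>2 g=>0
  2 f=>3 g=>2
  3 f=>1 g=>1
  4 f=>0 g=>1
composite: [0↦1 1↦0 2↦2 3↦1 4↦1]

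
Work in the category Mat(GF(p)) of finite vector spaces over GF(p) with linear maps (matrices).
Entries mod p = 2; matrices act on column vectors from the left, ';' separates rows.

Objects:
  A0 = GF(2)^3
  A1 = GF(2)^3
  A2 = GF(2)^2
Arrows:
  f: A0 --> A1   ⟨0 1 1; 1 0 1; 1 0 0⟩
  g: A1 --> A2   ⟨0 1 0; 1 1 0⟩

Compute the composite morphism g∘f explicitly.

  e0=[1,0,0] f-->[0,1,1] g-->[1,1]
  e1=[0,1,0] f-->[1,0,0] g-->[0,1]
  e2=[0,0,1] f-->[1,1,0] g-->[1,0]
composite: ⟨1 0 1; 1 1 0⟩

Answer: ⟨1 0 1; 1 1 0⟩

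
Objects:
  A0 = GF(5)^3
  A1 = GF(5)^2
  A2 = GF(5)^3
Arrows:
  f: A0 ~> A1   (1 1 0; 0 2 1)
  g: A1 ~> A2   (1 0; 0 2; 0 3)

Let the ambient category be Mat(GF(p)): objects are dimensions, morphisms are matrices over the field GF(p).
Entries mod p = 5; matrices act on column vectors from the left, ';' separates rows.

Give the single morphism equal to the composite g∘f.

  e0=(1,0,0) f~>(1,0) g~>(1,0,0)
  e1=(0,1,0) f~>(1,2) g~>(1,4,1)
  e2=(0,0,1) f~>(0,1) g~>(0,2,3)
result: (1 1 0; 0 4 2; 0 1 3)

Answer: (1 1 0; 0 4 2; 0 1 3)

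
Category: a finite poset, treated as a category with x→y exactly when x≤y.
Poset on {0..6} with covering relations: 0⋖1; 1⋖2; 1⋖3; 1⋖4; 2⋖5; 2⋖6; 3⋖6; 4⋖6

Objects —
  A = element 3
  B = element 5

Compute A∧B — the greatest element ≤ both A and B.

Lower bounds of A=3 and B=5: {0,1}
  0 <= 1
  1 <= 1
glb = 1

Answer: A∧B = 1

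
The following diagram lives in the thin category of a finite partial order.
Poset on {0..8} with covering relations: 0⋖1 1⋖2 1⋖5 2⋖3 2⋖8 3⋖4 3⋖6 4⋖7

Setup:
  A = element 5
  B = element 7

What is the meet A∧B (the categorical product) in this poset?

Answer: A∧B = 1

Trace:
{x : x≤A ∧ x≤B} = {0,1}  (A=5, B=7)
  0 ≤ 1
  1 ≤ 1
glb = 1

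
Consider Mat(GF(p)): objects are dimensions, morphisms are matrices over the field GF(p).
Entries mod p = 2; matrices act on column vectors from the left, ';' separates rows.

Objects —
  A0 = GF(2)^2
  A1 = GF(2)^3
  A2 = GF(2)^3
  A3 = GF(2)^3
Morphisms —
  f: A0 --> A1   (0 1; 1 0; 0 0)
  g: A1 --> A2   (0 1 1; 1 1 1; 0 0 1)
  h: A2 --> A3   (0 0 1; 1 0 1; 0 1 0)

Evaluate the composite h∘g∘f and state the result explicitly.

Answer: (0 0; 1 0; 1 1)

Derivation:
  e0=⟨1,0⟩ f-->⟨0,1,0⟩ g-->⟨1,1,0⟩ h-->⟨0,1,1⟩
  e1=⟨0,1⟩ f-->⟨1,0,0⟩ g-->⟨0,1,0⟩ h-->⟨0,0,1⟩
composite: (0 0; 1 0; 1 1)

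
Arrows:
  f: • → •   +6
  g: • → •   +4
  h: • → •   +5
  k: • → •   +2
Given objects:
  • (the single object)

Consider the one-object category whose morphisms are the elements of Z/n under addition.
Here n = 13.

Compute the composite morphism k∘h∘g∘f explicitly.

  0 +6≡6 +4≡10 +5≡2 +2≡4  (mod 13)
composite: +4

Answer: +4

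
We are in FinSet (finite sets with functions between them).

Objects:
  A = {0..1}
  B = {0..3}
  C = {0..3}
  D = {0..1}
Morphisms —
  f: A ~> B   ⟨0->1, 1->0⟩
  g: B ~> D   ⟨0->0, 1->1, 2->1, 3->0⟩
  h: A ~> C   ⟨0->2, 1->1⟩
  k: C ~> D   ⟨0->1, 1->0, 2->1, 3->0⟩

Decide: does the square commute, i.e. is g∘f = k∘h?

Along f;g (path 1):
  0 f~>1 g~>1
  1 f~>0 g~>0
  result₁ = ⟨0->1, 1->0⟩
Along h;k (path 2):
  0 h~>2 k~>1
  1 h~>1 k~>0
  result₂ = ⟨0->1, 1->0⟩
Equal? same morphism ✓

Answer: COMMUTES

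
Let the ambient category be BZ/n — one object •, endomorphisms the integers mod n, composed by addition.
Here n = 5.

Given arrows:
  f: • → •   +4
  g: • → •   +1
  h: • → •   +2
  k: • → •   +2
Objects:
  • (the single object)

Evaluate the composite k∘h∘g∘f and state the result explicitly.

Answer: +4

Work:
  0 +4≡4 +1≡0 +2≡2 +2≡4  (mod 5)
composite: +4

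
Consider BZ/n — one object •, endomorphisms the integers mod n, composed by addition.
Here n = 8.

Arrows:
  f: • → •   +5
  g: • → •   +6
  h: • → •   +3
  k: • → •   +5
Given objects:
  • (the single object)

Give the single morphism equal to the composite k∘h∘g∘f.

  0 +5≡5 +6≡3 +3≡6 +5≡3  (mod 8)
composite: +3

Answer: +3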